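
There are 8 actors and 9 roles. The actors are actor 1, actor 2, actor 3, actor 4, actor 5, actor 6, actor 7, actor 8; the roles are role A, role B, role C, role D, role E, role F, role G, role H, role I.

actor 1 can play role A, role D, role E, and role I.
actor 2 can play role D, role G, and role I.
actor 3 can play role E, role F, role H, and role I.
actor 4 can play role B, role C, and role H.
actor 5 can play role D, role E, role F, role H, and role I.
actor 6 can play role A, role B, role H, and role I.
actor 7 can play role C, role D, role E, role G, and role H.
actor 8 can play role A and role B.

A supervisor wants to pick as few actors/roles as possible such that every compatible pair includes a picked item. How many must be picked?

8

{actor 1, actor 2, actor 3, actor 4, actor 5, actor 6, actor 7, actor 8} is a vertex cover of size 8: every edge has an endpoint in this set.
No smaller cover exists because actor 1–role D, actor 2–role G, actor 3–role F, actor 4–role H, actor 5–role I, actor 6–role A, actor 7–role C, actor 8–role B is a matching of size 8, and a cover must include an endpoint of each of these disjoint edges (König's theorem).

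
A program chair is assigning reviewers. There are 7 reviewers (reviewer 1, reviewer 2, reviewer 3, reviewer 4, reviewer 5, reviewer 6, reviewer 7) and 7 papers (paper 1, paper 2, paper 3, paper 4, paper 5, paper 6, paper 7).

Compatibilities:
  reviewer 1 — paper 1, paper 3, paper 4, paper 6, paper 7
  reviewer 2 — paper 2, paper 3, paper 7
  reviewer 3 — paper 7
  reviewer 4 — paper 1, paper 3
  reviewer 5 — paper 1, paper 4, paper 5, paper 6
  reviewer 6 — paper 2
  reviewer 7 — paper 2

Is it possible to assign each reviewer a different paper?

No

The set {reviewer 6, reviewer 7} has only 1 neighbour ({paper 2}), so by Hall's theorem at most 6 of the 7 reviewers can be matched.
Hence no matching covers every reviewer.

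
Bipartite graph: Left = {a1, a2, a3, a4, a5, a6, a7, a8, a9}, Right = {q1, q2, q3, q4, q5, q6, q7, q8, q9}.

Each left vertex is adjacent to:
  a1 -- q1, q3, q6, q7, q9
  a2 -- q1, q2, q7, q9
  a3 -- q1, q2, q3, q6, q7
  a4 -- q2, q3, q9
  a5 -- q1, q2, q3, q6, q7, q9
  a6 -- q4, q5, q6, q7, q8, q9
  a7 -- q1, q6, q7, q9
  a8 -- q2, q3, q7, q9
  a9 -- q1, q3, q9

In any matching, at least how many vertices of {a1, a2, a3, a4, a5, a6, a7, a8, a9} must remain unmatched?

2

One maximum matching: a1-q7, a2-q2, a3-q1, a4-q3, a5-q9, a6-q4, a7-q6.
The set {a1, a2, a3, a4, a5, a7, a8, a9} has only 6 neighbours ({q1, q2, q3, q6, q7, q9}), so by Hall's theorem at most 7 of the 9 left vertices can be matched.
That matches 7 of the 9, leaving 2 unmatched; no matching can do better.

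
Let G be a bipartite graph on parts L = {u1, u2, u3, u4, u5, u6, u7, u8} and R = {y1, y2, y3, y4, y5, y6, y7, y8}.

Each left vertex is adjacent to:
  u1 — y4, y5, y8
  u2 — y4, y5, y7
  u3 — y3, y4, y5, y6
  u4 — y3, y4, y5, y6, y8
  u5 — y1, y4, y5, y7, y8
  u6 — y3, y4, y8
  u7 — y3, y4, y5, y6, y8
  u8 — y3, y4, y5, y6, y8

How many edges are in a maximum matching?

7

One maximum matching: u1→y4, u2→y7, u3→y5, u4→y3, u5→y1, u6→y8, u7→y6.
The set {u1, u3, u4, u6, u7, u8} has only 5 neighbours ({y3, y4, y5, y6, y8}), so by Hall's theorem at most 7 of the 8 left vertices can be matched.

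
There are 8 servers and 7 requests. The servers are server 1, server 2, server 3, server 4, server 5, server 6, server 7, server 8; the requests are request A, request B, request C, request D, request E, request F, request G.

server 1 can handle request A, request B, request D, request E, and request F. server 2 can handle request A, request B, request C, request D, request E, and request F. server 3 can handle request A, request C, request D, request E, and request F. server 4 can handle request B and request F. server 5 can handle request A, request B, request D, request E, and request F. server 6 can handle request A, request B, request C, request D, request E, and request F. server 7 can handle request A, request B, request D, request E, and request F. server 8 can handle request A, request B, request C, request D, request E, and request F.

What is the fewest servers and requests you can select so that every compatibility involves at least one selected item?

6

{request A, request B, request C, request D, request E, request F} is a vertex cover of size 6: every edge has an endpoint in this set.
No smaller cover exists because server 1–request A, server 2–request C, server 3–request D, server 4–request B, server 5–request F, server 6–request E is a matching of size 6, and a cover must include an endpoint of each of these disjoint edges (König's theorem).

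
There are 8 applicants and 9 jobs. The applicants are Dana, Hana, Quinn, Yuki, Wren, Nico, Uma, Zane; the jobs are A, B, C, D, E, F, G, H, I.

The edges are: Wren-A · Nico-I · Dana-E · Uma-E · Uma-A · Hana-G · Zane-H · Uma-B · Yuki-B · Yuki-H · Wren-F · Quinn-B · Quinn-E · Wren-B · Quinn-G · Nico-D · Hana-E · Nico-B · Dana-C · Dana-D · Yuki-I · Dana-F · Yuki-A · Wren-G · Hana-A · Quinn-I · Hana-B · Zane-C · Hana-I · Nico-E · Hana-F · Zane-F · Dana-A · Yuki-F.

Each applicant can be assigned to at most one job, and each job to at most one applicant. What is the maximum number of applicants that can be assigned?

8

One maximum matching: Dana–A, Hana–G, Quinn–I, Yuki–H, Wren–B, Nico–D, Uma–E, Zane–F.
This saturates every applicant, so 8 is the maximum.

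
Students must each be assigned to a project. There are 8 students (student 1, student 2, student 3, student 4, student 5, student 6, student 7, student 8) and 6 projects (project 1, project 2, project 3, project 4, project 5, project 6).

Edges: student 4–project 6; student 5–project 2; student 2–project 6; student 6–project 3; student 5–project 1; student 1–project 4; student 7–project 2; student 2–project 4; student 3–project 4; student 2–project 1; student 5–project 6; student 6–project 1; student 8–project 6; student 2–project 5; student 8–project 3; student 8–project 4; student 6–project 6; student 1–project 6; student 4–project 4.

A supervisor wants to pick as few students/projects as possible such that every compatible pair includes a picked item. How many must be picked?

The 6 edges student 1–project 6, student 2–project 5, student 3–project 4, student 5–project 1, student 6–project 3, student 7–project 2 form a matching, so any vertex cover needs at least 6 vertices (one per matched edge).
Conversely {student 2, project 1, project 2, project 3, project 4, project 6} meets every edge and has exactly 6 vertices, so 6 is optimal.

6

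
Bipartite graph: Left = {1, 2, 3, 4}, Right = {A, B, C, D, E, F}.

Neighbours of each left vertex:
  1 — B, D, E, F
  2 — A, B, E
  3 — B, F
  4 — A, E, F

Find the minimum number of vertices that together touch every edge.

4

The 4 edges 1–D, 2–B, 3–F, 4–E form a matching, so any vertex cover needs at least 4 vertices (one per matched edge).
Conversely {1, 2, 3, 4} meets every edge and has exactly 4 vertices, so 4 is optimal.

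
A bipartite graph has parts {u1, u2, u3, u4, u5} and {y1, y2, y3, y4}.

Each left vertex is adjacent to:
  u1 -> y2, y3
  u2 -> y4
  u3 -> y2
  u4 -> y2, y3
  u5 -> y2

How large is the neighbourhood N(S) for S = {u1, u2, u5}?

The union of neighbours of {u1, u2, u5} is {y2, y3, y4}, which has 3 elements.
Since |N(S)| = 3 ≥ |S| = 3, Hall's condition holds for this subset.

3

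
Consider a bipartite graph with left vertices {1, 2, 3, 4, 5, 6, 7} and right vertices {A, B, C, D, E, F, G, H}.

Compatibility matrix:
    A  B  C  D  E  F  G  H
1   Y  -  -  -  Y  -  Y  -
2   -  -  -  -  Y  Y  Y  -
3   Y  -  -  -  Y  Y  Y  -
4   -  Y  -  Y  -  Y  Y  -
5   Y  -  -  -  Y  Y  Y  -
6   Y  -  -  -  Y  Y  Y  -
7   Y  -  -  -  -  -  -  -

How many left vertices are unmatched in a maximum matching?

For example, pair 1–A, 2–F, 3–G, 4–B, 5–E.
The set {1, 2, 3, 5, 6, 7} has only 4 neighbours ({A, E, F, G}), so by Hall's theorem at most 5 of the 7 left vertices can be matched.
That matches 5 of the 7, leaving 2 unmatched; no matching can do better.

2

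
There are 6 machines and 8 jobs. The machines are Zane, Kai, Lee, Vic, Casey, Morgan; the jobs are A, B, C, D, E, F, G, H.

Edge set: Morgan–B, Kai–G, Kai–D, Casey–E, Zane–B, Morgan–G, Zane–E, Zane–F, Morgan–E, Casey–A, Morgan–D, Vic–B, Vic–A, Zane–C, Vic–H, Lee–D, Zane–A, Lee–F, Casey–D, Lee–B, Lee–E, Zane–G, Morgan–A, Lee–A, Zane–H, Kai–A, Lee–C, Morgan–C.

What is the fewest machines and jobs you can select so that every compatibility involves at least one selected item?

6

A maximum matching has 6 edges (e.g. Zane–A, Kai–D, Lee–B, Vic–H, Casey–E, Morgan–G).
By König's theorem the minimum vertex cover has the same size. One such cover is {Zane, Kai, Lee, Vic, Casey, Morgan}.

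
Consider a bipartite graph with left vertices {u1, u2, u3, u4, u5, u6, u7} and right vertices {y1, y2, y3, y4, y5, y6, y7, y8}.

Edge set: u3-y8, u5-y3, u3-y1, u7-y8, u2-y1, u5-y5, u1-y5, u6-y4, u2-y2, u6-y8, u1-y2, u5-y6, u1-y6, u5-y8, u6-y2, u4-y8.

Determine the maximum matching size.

One maximum matching: u1→y5, u2→y2, u3→y1, u4→y8, u5→y3, u6→y4.
The set {u4, u7} has only 1 neighbour ({y8}), so by Hall's theorem at most 6 of the 7 left vertices can be matched.

6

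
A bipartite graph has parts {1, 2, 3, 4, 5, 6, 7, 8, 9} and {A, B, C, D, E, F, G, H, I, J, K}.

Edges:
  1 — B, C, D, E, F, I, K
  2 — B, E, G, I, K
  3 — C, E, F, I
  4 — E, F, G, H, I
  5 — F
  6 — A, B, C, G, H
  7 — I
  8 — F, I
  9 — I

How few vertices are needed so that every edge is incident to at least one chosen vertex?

{1, 2, 3, 4, 6, F, I} is a vertex cover of size 7: every edge has an endpoint in this set.
No smaller cover exists because 1–K, 2–B, 3–C, 4–E, 5–F, 6–G, 7–I is a matching of size 7, and a cover must include an endpoint of each of these disjoint edges (König's theorem).

7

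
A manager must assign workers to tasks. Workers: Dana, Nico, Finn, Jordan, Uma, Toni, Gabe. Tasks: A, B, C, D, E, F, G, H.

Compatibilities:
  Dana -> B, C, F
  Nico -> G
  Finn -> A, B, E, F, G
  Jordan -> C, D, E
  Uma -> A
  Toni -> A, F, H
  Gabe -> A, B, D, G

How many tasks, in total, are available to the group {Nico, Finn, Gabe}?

The union of neighbours of {Nico, Finn, Gabe} is {A, B, D, E, F, G}, which has 6 elements.
Since |N(S)| = 6 ≥ |S| = 3, Hall's condition holds for this subset.

6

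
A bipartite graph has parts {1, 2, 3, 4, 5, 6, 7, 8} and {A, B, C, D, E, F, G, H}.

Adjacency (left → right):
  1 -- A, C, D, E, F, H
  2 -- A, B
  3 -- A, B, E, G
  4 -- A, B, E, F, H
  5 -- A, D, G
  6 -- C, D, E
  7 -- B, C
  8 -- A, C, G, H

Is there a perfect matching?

Yes

One maximum matching: 1–F, 2–A, 3–G, 4–H, 5–D, 6–E, 7–B, 8–C.
Every left vertex is matched, so this is a perfect matching.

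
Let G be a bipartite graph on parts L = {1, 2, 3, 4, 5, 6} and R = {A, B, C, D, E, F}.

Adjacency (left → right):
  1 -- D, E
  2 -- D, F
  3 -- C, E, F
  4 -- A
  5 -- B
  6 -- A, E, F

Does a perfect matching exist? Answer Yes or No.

For example, pair 1→D, 2→F, 3→C, 4→A, 5→B, 6→E.
All 6 left vertices are covered.

Yes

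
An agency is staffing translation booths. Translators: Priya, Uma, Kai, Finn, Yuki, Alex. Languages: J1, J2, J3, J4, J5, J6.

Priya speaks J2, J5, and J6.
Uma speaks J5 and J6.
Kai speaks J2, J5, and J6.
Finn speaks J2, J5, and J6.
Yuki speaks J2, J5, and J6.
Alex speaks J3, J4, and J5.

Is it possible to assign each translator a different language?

The set {Priya, Uma, Kai, Finn, Yuki} has only 3 neighbours ({J2, J5, J6}), so by Hall's theorem at most 4 of the 6 translators can be matched.
Hence no matching covers every translator.

No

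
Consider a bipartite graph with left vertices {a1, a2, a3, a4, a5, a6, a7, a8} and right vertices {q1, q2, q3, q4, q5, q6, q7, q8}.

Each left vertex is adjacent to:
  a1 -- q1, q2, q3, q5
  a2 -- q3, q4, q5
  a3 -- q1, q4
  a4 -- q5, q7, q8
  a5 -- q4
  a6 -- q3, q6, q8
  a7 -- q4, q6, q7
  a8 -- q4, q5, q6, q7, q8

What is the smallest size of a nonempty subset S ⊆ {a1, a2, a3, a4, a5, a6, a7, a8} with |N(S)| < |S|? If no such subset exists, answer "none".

A matching saturating every left vertex exists, for instance a1→q2, a2→q5, a3→q1, a4→q8, a5→q4, a6→q3, a7→q7, a8→q6.
By Hall's marriage theorem, this means |N(S)| ≥ |S| for every subset S, so no violating subset exists.

none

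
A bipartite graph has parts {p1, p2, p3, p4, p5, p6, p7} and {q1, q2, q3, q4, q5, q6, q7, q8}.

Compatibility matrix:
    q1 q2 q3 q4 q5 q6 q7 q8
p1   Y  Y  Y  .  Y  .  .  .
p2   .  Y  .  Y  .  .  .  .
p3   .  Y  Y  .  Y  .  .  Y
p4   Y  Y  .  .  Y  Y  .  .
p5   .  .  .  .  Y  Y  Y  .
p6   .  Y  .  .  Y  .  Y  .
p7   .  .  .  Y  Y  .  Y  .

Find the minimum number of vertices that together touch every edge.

The 7 edges p1–q3, p2–q4, p3–q8, p4–q6, p5–q5, p6–q2, p7–q7 form a matching, so any vertex cover needs at least 7 vertices (one per matched edge).
Conversely {p1, p2, p3, p4, p5, p6, p7} meets every edge and has exactly 7 vertices, so 7 is optimal.

7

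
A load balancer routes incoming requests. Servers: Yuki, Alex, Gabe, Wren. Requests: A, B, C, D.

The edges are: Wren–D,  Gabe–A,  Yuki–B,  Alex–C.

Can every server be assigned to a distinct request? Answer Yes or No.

For example, pair Yuki→B, Alex→C, Gabe→A, Wren→D.
All 4 servers are covered.

Yes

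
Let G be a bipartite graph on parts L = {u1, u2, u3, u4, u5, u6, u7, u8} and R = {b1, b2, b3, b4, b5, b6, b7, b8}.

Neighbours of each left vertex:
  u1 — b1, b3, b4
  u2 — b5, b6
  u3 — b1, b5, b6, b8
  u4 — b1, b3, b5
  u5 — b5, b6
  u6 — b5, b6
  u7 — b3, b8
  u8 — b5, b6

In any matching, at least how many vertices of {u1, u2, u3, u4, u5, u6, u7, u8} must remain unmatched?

For example, pair u1–b4, u2–b6, u3–b8, u4–b1, u5–b5, u7–b3.
The set {u2, u5, u6, u8} has only 2 neighbours ({b5, b6}), so by Hall's theorem at most 6 of the 8 left vertices can be matched.
That matches 6 of the 8, leaving 2 unmatched; no matching can do better.

2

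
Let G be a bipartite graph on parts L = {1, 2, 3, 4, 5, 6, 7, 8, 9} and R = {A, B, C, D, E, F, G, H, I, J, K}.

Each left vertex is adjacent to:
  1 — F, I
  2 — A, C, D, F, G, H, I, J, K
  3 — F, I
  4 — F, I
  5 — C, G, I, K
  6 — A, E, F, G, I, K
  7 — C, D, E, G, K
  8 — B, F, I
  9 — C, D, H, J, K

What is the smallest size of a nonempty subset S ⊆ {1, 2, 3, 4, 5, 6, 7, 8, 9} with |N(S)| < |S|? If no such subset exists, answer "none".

3

Take S = {1, 3, 4}. Its neighbourhood is {F, I}, so |N(S)| = 2 < |S| = 3.
Every subset of size less than 3 has at least as many neighbours as members, so 3 is the minimum.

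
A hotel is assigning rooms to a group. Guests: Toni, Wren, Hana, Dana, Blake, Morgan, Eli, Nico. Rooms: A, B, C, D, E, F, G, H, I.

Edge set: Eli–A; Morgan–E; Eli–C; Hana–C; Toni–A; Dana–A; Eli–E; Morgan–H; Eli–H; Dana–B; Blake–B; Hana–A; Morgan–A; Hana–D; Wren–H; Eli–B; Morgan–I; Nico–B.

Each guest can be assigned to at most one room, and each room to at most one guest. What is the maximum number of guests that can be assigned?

A valid assignment of size 6: Toni-A, Wren-H, Hana-C, Dana-B, Morgan-I, Eli-E.
The set {Toni, Dana, Blake, Nico} has only 2 neighbours ({A, B}), so by Hall's theorem at most 6 of the 8 guests can be matched.

6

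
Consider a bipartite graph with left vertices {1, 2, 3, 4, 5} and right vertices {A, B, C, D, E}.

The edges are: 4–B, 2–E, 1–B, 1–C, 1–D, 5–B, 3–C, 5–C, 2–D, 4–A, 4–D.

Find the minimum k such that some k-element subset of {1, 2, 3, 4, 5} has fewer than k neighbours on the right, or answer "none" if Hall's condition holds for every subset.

A matching saturating every left vertex exists, for instance 1→D, 2→E, 3→C, 4→A, 5→B.
By Hall's marriage theorem, this means |N(S)| ≥ |S| for every subset S, so no violating subset exists.

none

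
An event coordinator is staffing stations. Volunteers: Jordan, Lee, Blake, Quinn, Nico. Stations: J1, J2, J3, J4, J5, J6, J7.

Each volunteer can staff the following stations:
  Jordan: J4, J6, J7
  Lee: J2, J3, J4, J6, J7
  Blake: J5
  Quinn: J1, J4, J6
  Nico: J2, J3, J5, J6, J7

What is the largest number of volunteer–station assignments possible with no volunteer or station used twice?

A valid assignment of size 5: Jordan–J7, Lee–J2, Blake–J5, Quinn–J1, Nico–J6.
All 5 volunteers are matched, so no larger matching exists.

5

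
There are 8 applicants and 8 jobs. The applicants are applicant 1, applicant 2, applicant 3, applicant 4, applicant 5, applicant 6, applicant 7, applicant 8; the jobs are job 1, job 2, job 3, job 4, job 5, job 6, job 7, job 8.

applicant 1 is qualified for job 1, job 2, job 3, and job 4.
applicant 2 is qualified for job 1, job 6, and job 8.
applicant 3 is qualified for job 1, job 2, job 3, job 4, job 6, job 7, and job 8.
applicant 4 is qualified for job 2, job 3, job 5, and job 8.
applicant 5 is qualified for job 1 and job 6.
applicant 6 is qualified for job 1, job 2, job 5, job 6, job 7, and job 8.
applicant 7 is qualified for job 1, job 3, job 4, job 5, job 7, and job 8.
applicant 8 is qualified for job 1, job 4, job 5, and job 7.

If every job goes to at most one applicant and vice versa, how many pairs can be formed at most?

8

One maximum matching: applicant 1-job 2, applicant 2-job 8, applicant 3-job 7, applicant 4-job 3, applicant 5-job 6, applicant 6-job 5, applicant 7-job 4, applicant 8-job 1.
All 8 applicants are matched, so no larger matching exists.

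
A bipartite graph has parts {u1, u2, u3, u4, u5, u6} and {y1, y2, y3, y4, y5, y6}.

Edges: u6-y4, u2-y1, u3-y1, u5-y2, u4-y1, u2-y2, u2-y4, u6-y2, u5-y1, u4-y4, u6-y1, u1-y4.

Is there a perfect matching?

The set {u1, u2, u3, u4, u5, u6} has only 3 neighbours ({y1, y2, y4}), so by Hall's theorem at most 3 of the 6 left vertices can be matched.
Hence no matching covers every left vertex.

No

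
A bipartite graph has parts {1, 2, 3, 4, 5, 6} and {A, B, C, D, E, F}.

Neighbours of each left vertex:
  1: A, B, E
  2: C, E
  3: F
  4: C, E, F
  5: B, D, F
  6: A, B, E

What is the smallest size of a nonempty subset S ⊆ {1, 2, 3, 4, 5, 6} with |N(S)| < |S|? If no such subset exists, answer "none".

A matching saturating every left vertex exists, for instance 1→A, 2→C, 3→F, 4→E, 5→D, 6→B.
By Hall's marriage theorem, this means |N(S)| ≥ |S| for every subset S, so no violating subset exists.

none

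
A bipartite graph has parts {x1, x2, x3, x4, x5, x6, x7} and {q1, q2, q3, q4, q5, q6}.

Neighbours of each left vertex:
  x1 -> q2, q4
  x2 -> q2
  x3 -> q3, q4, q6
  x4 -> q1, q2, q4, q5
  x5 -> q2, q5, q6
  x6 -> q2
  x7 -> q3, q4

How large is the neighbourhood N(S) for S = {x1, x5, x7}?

5

The union of neighbours of {x1, x5, x7} is {q2, q3, q4, q5, q6}, which has 5 elements.
Since |N(S)| = 5 ≥ |S| = 3, Hall's condition holds for this subset.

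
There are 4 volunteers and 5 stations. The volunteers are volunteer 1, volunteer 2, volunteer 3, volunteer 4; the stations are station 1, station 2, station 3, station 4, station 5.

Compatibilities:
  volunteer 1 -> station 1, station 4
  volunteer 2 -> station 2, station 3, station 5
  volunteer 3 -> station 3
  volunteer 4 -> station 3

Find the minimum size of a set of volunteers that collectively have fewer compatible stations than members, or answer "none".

Take S = {volunteer 3, volunteer 4}. Its neighbourhood is {station 3}, so |N(S)| = 1 < |S| = 2.
No single vertex violates Hall's condition since each has at least one neighbour, so 2 is the minimum.

2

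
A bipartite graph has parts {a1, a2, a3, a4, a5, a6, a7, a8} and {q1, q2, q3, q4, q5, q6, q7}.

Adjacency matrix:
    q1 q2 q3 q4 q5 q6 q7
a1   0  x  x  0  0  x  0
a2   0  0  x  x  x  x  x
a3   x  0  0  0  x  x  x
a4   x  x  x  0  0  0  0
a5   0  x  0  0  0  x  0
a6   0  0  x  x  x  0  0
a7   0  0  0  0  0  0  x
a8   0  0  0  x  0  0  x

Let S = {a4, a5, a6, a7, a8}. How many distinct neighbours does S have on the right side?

The union of neighbours of {a4, a5, a6, a7, a8} is {q1, q2, q3, q4, q5, q6, q7}, which has 7 elements.
Since |N(S)| = 7 ≥ |S| = 5, Hall's condition holds for this subset.

7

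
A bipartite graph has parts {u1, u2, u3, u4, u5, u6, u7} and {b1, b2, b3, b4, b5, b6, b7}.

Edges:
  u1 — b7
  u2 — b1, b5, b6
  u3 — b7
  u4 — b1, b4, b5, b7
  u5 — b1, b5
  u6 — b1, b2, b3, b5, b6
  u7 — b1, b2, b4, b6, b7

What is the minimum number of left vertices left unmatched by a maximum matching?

For example, pair u1→b7, u2→b6, u4→b4, u5→b5, u6→b2, u7→b1.
The set {u1, u3} has only 1 neighbour ({b7}), so by Hall's theorem at most 6 of the 7 left vertices can be matched.
That matches 6 of the 7, leaving 1 unmatched; no matching can do better.

1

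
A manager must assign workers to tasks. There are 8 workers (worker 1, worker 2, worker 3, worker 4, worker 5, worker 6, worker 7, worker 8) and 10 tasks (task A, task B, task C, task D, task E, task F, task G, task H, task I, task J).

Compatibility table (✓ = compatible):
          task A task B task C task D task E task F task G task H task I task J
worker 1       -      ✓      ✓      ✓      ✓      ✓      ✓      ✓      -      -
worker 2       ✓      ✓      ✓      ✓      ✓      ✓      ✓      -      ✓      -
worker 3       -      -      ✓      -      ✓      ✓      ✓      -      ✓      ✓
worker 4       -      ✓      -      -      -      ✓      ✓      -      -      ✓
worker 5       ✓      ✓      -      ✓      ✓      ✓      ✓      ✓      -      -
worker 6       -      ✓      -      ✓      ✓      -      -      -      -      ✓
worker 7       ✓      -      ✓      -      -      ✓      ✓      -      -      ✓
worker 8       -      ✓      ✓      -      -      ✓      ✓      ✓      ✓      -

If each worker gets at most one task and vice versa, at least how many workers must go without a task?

0

For example, pair worker 1–task D, worker 2–task I, worker 3–task G, worker 4–task J, worker 5–task A, worker 6–task E, worker 7–task C, worker 8–task F.
This saturates every worker, so 8 is the maximum.
That matches 8 of the 8, leaving 0 unmatched; no matching can do better.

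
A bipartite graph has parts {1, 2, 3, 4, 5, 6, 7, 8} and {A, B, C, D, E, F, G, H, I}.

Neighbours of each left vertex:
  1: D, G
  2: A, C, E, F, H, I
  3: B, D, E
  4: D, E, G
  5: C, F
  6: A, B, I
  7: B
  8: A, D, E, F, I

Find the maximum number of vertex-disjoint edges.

8

One maximum matching: 1→G, 2→H, 3→E, 4→D, 5→F, 6→I, 7→B, 8→A.
This saturates every left vertex, so 8 is the maximum.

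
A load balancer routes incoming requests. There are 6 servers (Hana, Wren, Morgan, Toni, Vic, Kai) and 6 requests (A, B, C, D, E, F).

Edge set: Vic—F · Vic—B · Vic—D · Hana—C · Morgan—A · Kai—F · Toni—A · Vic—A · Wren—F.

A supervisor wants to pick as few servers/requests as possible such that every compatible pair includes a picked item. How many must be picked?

The 4 edges Hana–C, Wren–F, Morgan–A, Vic–B form a matching, so any vertex cover needs at least 4 vertices (one per matched edge).
Conversely {Hana, Vic, A, F} meets every edge and has exactly 4 vertices, so 4 is optimal.

4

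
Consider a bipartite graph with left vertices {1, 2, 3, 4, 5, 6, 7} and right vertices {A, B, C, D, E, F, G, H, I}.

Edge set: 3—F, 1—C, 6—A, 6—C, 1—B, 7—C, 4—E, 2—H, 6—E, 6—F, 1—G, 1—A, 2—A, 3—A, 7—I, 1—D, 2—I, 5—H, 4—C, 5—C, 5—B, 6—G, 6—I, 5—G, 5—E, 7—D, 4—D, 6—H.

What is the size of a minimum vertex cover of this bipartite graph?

The 7 edges 1–B, 2–I, 3–F, 4–E, 5–G, 6–A, 7–C form a matching, so any vertex cover needs at least 7 vertices (one per matched edge).
Conversely {1, 2, 3, 4, 5, 6, 7} meets every edge and has exactly 7 vertices, so 7 is optimal.

7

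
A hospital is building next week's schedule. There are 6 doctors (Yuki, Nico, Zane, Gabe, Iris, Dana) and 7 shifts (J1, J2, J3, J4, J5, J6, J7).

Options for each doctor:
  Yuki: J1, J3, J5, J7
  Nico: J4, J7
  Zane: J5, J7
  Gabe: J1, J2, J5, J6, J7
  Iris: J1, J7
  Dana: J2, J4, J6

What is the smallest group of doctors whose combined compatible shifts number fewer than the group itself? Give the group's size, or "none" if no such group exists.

none

A matching saturating every doctor exists, for instance Yuki→J3, Nico→J4, Zane→J5, Gabe→J2, Iris→J7, Dana→J6.
By Hall's marriage theorem, this means |N(S)| ≥ |S| for every subset S, so no violating subset exists.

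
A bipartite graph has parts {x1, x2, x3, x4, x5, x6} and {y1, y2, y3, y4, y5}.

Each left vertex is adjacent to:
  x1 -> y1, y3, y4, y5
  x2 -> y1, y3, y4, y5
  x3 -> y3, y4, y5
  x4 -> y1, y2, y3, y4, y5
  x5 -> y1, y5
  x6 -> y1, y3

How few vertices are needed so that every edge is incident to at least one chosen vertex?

5

A maximum matching has 5 edges (e.g. x1–y4, x2–y3, x3–y5, x4–y2, x5–y1).
By König's theorem the minimum vertex cover has the same size. One such cover is {x4, y1, y3, y4, y5}.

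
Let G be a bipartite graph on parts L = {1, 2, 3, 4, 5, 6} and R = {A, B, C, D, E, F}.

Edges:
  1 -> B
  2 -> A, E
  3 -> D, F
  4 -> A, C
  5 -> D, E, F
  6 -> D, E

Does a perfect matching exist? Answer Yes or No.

For example, pair 1→B, 2→A, 3→F, 4→C, 5→D, 6→E.
All 6 left vertices are covered.

Yes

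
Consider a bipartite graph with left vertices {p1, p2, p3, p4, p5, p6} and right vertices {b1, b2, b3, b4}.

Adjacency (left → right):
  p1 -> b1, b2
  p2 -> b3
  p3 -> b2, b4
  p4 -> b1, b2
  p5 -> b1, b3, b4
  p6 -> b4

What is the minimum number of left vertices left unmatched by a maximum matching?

One maximum matching: p1→b1, p2→b3, p3→b4, p4→b2.
The set {p1, p2, p3, p4, p5, p6} has only 4 neighbours ({b1, b2, b3, b4}), so by Hall's theorem at most 4 of the 6 left vertices can be matched.
That matches 4 of the 6, leaving 2 unmatched; no matching can do better.

2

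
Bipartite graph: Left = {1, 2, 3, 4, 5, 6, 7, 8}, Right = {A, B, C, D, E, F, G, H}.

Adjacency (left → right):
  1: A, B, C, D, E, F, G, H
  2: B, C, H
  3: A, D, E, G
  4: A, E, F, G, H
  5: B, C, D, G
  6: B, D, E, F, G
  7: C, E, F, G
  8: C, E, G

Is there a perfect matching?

Yes

A valid assignment of size 8: 1→A, 2→H, 3→D, 4→F, 5→B, 6→G, 7→C, 8→E.
All 8 left vertices are covered.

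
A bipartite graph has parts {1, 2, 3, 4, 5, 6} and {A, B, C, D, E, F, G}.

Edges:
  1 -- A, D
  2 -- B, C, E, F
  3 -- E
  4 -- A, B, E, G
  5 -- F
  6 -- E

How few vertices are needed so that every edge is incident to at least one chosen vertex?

5

The 5 edges 1–D, 2–C, 3–E, 4–B, 5–F form a matching, so any vertex cover needs at least 5 vertices (one per matched edge).
Conversely {1, 2, 4, 5, E} meets every edge and has exactly 5 vertices, so 5 is optimal.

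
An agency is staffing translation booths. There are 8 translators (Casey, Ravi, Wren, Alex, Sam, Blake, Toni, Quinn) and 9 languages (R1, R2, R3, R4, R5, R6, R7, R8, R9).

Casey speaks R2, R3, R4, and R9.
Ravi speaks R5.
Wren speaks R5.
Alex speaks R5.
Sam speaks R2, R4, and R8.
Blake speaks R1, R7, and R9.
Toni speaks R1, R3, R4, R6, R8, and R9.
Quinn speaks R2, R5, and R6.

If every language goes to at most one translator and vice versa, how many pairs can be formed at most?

6

A valid assignment of size 6: Casey→R3, Ravi→R5, Sam→R8, Blake→R7, Toni→R9, Quinn→R6.
The set {Ravi, Wren, Alex} has only 1 neighbour ({R5}), so by Hall's theorem at most 6 of the 8 translators can be matched.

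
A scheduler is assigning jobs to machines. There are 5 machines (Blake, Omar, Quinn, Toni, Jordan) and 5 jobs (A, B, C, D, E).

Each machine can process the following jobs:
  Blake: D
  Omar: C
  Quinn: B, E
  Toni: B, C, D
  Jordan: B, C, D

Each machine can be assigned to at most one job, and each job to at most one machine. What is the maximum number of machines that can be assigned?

A valid assignment of size 4: Blake→D, Omar→C, Quinn→E, Toni→B.
The set {Blake, Omar, Toni, Jordan} has only 3 neighbours ({B, C, D}), so by Hall's theorem at most 4 of the 5 machines can be matched.

4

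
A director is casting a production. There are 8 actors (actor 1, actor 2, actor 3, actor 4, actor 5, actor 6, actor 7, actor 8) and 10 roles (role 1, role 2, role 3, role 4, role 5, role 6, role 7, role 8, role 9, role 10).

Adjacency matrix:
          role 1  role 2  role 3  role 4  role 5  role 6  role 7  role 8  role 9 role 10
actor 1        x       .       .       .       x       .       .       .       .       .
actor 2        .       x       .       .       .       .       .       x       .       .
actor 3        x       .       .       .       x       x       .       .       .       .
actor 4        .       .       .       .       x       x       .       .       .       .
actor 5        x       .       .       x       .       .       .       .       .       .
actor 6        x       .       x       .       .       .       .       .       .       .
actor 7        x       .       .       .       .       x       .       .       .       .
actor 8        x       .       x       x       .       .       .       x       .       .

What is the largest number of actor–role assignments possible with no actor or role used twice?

One maximum matching: actor 1-role 1, actor 2-role 2, actor 3-role 6, actor 4-role 5, actor 5-role 4, actor 6-role 3, actor 8-role 8.
The set {actor 1, actor 3, actor 4, actor 7} has only 3 neighbours ({role 1, role 5, role 6}), so by Hall's theorem at most 7 of the 8 actors can be matched.

7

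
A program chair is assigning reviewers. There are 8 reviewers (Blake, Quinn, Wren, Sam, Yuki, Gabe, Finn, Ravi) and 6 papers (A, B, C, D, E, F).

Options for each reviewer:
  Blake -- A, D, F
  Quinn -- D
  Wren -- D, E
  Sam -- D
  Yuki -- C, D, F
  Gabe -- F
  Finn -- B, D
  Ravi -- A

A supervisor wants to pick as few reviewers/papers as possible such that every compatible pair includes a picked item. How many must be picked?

The 6 edges Blake–A, Quinn–D, Wren–E, Yuki–C, Gabe–F, Finn–B form a matching, so any vertex cover needs at least 6 vertices (one per matched edge).
Conversely {Wren, Yuki, Finn, A, D, F} meets every edge and has exactly 6 vertices, so 6 is optimal.

6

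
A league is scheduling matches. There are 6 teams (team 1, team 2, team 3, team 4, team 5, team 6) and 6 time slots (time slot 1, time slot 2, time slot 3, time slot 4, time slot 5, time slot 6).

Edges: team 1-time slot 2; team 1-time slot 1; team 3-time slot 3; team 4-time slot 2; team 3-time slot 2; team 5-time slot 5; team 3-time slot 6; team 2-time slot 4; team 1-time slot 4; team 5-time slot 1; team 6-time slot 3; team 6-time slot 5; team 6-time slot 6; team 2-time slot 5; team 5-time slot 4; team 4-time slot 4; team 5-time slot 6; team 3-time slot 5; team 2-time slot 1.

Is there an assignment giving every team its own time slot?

Yes

One maximum matching: team 1-time slot 1, team 2-time slot 5, team 3-time slot 2, team 4-time slot 4, team 5-time slot 6, team 6-time slot 3.
Every team is matched, so this is a perfect matching.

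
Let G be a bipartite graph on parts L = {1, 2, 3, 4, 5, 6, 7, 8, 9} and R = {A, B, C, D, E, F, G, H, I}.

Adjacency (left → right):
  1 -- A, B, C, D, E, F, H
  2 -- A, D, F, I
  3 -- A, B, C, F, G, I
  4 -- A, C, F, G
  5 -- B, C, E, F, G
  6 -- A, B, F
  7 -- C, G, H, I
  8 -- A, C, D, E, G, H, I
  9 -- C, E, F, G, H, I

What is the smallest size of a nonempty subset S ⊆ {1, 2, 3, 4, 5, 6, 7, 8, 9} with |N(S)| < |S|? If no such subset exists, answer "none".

none

A matching saturating every left vertex exists, for instance 1→E, 2→D, 3→I, 4→C, 5→B, 6→F, 7→H, 8→A, 9→G.
By Hall's marriage theorem, this means |N(S)| ≥ |S| for every subset S, so no violating subset exists.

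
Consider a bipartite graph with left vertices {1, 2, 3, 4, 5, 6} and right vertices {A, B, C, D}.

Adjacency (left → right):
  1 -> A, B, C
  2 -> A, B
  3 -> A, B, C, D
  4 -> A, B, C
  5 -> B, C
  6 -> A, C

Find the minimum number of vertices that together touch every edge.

{3, A, B, C} is a vertex cover of size 4: every edge has an endpoint in this set.
No smaller cover exists because 1–C, 2–A, 3–D, 4–B is a matching of size 4, and a cover must include an endpoint of each of these disjoint edges (König's theorem).

4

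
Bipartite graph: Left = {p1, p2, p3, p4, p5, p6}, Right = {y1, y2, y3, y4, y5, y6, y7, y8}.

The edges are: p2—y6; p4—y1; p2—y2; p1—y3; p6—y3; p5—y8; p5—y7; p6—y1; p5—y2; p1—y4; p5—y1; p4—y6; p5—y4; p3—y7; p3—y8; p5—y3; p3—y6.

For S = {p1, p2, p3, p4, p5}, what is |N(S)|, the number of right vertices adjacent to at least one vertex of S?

The union of neighbours of {p1, p2, p3, p4, p5} is {y1, y2, y3, y4, y6, y7, y8}, which has 7 elements.
Since |N(S)| = 7 ≥ |S| = 5, Hall's condition holds for this subset.

7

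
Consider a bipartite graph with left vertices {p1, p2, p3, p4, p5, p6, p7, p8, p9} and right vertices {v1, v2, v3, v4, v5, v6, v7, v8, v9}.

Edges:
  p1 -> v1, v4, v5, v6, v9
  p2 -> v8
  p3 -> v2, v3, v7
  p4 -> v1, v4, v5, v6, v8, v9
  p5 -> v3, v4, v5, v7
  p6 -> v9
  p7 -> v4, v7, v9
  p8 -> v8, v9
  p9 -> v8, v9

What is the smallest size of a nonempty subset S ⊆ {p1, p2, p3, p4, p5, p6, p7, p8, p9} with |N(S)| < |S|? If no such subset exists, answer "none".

3

Take S = {p2, p6, p8}. Its neighbourhood is {v8, v9}, so |N(S)| = 2 < |S| = 3.
Every subset of size less than 3 has at least as many neighbours as members, so 3 is the minimum.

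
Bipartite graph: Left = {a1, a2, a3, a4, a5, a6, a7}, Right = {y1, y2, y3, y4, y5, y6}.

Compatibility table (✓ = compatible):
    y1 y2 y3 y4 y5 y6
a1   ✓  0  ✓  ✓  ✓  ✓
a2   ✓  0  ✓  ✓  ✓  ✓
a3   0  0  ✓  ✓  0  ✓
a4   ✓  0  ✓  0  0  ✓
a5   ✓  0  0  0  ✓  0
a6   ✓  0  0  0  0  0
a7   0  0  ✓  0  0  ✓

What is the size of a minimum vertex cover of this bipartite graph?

{y1, y3, y4, y5, y6} is a vertex cover of size 5: every edge has an endpoint in this set.
No smaller cover exists because a1–y5, a2–y6, a3–y4, a4–y3, a5–y1 is a matching of size 5, and a cover must include an endpoint of each of these disjoint edges (König's theorem).

5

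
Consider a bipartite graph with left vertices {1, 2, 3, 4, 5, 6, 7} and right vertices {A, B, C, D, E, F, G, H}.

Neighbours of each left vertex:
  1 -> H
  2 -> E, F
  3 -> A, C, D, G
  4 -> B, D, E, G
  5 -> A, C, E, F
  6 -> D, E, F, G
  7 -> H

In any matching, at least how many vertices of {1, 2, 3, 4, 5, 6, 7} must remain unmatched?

A valid assignment of size 6: 1–H, 2–F, 3–G, 4–B, 5–C, 6–E.
The set {1, 7} has only 1 neighbour ({H}), so by Hall's theorem at most 6 of the 7 left vertices can be matched.
That matches 6 of the 7, leaving 1 unmatched; no matching can do better.

1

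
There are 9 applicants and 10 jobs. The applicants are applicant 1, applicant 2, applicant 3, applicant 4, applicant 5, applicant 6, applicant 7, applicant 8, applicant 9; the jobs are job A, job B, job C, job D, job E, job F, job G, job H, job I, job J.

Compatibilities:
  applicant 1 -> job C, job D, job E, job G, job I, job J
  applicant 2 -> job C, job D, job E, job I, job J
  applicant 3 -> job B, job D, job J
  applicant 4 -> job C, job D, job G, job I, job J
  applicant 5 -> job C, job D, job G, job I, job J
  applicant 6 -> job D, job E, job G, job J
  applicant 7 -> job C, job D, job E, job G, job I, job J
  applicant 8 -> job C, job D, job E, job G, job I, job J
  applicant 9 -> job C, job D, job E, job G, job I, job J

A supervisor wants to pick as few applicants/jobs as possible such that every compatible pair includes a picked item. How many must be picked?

The 7 edges applicant 1–job C, applicant 2–job E, applicant 3–job B, applicant 4–job D, applicant 5–job I, applicant 6–job G, applicant 7–job J form a matching, so any vertex cover needs at least 7 vertices (one per matched edge).
Conversely {applicant 3, job C, job D, job E, job G, job I, job J} meets every edge and has exactly 7 vertices, so 7 is optimal.

7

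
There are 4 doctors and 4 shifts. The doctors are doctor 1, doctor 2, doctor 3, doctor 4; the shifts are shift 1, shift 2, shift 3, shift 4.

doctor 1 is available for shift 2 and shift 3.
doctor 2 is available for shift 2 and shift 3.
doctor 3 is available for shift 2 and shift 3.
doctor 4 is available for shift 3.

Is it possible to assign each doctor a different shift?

The set {doctor 1, doctor 2, doctor 3, doctor 4} has only 2 neighbours ({shift 2, shift 3}), so by Hall's theorem at most 2 of the 4 doctors can be matched.
Hence no matching covers every doctor.

No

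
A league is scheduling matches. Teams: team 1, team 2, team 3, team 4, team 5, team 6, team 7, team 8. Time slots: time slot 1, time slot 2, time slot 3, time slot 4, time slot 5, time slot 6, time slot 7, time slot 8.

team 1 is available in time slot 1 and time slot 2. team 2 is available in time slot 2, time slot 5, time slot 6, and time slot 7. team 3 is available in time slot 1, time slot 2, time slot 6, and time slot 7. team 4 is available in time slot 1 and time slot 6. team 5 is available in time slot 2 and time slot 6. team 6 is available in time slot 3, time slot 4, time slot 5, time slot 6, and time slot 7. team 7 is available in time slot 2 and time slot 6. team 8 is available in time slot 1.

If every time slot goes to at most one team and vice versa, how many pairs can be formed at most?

For example, pair team 1-time slot 1, team 2-time slot 5, team 3-time slot 7, team 4-time slot 6, team 5-time slot 2, team 6-time slot 4.
The set {team 1, team 4, team 5, team 7, team 8} has only 3 neighbours ({time slot 1, time slot 2, time slot 6}), so by Hall's theorem at most 6 of the 8 teams can be matched.

6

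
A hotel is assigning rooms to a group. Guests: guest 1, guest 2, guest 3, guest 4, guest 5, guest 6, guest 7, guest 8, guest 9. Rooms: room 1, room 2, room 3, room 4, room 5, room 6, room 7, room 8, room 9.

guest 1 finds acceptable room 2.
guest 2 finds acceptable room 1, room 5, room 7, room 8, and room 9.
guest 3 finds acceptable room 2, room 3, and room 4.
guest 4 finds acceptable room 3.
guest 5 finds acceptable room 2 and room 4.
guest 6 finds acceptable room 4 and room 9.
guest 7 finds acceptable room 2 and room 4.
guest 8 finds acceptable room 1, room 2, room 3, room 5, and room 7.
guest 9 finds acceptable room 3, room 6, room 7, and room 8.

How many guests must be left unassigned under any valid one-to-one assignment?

A valid assignment of size 7: guest 1–room 2, guest 2–room 8, guest 3–room 4, guest 4–room 3, guest 6–room 9, guest 8–room 5, guest 9–room 7.
The set {guest 1, guest 3, guest 4, guest 5, guest 7} has only 3 neighbours ({room 2, room 3, room 4}), so by Hall's theorem at most 7 of the 9 guests can be matched.
That matches 7 of the 9, leaving 2 unmatched; no matching can do better.

2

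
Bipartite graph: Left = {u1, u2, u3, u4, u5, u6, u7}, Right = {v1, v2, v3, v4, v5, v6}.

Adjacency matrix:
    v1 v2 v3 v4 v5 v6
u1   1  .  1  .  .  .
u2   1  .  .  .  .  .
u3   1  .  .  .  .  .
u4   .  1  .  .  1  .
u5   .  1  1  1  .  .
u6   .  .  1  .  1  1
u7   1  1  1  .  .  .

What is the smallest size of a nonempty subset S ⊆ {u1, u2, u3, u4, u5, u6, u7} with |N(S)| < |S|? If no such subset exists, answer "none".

2

Take S = {u2, u3}. Its neighbourhood is {v1}, so |N(S)| = 1 < |S| = 2.
No single vertex violates Hall's condition since each has at least one neighbour, so 2 is the minimum.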